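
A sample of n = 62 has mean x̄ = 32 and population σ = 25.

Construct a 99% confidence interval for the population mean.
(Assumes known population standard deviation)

Confidence level: 99%, α = 0.01
z_0.005 = 2.576
SE = σ/√n = 25/√62 = 3.1750
Margin of error = 2.576 × 3.1750 = 8.1788
CI: x̄ ± margin = 32 ± 8.1788
CI: (23.8212, 40.1788)

Answer: (23.8212, 40.1788)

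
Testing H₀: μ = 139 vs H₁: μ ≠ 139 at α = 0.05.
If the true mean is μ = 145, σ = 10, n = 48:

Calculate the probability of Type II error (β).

SE = σ/√n = 10/√48 = 1.4434
Critical values: μ₀ ± z_0.025×SE = 139 ± 1.960×1.4434
Acceptance region: (136.1709, 141.8291)
Under H₁ (μ = 145): z_high = (141.8291 - 145)/1.4434 = -2.1968, z_low = (136.1709 - 145)/1.4434 = -6.1169
β = P(not reject | H₁) = Φ(-2.1968) - Φ(-6.1169) ≈ 0.0140

Answer: β ≈ 0.0140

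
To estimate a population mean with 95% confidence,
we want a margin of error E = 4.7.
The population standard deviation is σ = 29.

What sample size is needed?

Answer: n = 147

Derivation:
z_0.025 = 1.960
n = (z×σ/E)² = (1.960×29/4.7)²
n = 146.2556
Round up: n = 147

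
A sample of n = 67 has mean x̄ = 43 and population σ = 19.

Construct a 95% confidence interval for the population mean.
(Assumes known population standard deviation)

Confidence level: 95%, α = 0.05
z_0.025 = 1.960
SE = σ/√n = 19/√67 = 2.3212
Margin of error = 1.960 × 2.3212 = 4.5496
CI: x̄ ± margin = 43 ± 4.5496
CI: (38.4504, 47.5496)

Answer: (38.4504, 47.5496)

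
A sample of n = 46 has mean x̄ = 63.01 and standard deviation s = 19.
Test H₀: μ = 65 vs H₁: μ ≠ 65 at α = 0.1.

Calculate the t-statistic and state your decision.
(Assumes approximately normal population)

Answer: t = -0.7104, fail to reject H₀

Derivation:
df = n - 1 = 45
SE = s/√n = 19/√46 = 2.8014
t = (x̄ - μ₀)/SE = (63.01 - 65)/2.8014 = -0.7104
Critical value: t_{0.05,45} = ±1.679
p-value ≈ 0.4811
Decision: fail to reject H₀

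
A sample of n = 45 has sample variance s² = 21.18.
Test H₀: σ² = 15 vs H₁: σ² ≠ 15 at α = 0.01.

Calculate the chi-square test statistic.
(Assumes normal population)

df = n - 1 = 44
χ² = (n-1)s²/σ₀² = 44×21.18/15 = 62.1280
Critical values: χ²_{0.995,44} = 23.584, χ²_{0.005,44} = 71.893
Rejection region: χ² < 23.584 or χ² > 71.893
Decision: fail to reject H₀

Answer: χ² = 62.1280, fail to reject H₀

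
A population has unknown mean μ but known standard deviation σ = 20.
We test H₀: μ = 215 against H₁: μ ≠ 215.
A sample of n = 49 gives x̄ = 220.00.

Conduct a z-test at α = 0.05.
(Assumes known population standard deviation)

Answer: z = 1.7500, fail to reject H₀

Derivation:
Standard error: SE = σ/√n = 20/√49 = 2.8571
z-statistic: z = (x̄ - μ₀)/SE = (220.00 - 215)/2.8571 = 1.7500
Critical value: ±1.960
p-value = 0.0801
Decision: fail to reject H₀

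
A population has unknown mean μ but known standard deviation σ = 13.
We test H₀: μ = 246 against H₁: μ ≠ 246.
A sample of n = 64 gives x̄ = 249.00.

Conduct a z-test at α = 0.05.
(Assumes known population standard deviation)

Standard error: SE = σ/√n = 13/√64 = 1.6250
z-statistic: z = (x̄ - μ₀)/SE = (249.00 - 246)/1.6250 = 1.8462
Critical value: ±1.960
p-value = 0.0649
Decision: fail to reject H₀

Answer: z = 1.8462, fail to reject H₀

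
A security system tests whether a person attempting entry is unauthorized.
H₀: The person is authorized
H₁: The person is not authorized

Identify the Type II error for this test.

Answer: Granting entry to an unauthorized person

Derivation:
Type I error: rejecting H₀ when it is actually true (false positive).
Type II error: failing to reject H₀ when H₁ is actually true (false negative).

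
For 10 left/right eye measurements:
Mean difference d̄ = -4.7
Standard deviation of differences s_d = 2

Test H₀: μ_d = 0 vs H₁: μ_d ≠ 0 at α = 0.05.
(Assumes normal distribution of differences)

Answer: t = -7.4308, reject H₀

Derivation:
df = n - 1 = 9
SE = s_d/√n = 2/√10 = 0.6325
t = d̄/SE = -4.7/0.6325 = -7.4308
Critical value: t_{0.025,9} = ±2.262
p-value < 0.0001
Decision: reject H₀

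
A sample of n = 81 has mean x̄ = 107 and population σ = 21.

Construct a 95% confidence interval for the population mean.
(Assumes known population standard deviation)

Answer: (102.4267, 111.5733)

Derivation:
Confidence level: 95%, α = 0.05
z_0.025 = 1.960
SE = σ/√n = 21/√81 = 2.3333
Margin of error = 1.960 × 2.3333 = 4.5733
CI: x̄ ± margin = 107 ± 4.5733
CI: (102.4267, 111.5733)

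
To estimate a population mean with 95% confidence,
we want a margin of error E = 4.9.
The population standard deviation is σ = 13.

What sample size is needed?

z_0.025 = 1.960
n = (z×σ/E)² = (1.960×13/4.9)²
n = 27.0400
Round up: n = 28

Answer: n = 28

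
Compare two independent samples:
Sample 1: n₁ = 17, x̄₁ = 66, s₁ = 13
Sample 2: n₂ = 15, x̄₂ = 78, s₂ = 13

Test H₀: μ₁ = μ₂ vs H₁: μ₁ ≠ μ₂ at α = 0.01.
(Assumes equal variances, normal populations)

Answer: t = -2.6058, fail to reject H₀

Derivation:
Pooled variance: s²_p = [16×13² + 14×13²]/(30) = 169.0000
s_p = 13.0000
SE = s_p×√(1/n₁ + 1/n₂) = 13.0000×√(1/17 + 1/15) = 4.6052
t = (x̄₁ - x̄₂)/SE = (66 - 78)/4.6052 = -2.6058
df = 30, t-critical = ±2.750
Decision: fail to reject H₀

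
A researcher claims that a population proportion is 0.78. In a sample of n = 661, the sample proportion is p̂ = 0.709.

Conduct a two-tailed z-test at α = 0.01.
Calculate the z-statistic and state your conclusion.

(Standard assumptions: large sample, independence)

Answer: z = -4.4067, reject H₀

Derivation:
H₀: p = 0.78, H₁: p ≠ 0.78
Standard error: SE = √(p₀(1-p₀)/n) = √(0.78×0.22/661) = 0.016112
z-statistic: z = (p̂ - p₀)/SE = (0.709 - 0.78)/0.016112 = -4.4067
Critical value: z_0.005 = ±2.576
p-value < 0.0001
Decision: reject H₀ at α = 0.01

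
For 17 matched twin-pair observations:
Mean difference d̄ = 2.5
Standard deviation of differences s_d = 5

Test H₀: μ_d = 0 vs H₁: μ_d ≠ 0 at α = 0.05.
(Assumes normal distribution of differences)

df = n - 1 = 16
SE = s_d/√n = 5/√17 = 1.2127
t = d̄/SE = 2.5/1.2127 = 2.0615
Critical value: t_{0.025,16} = ±2.120
p-value ≈ 0.0559
Decision: fail to reject H₀

Answer: t = 2.0615, fail to reject H₀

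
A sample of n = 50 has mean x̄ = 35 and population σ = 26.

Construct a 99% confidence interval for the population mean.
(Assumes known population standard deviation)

Confidence level: 99%, α = 0.01
z_0.005 = 2.576
SE = σ/√n = 26/√50 = 3.6770
Margin of error = 2.576 × 3.6770 = 9.4720
CI: x̄ ± margin = 35 ± 9.4720
CI: (25.5280, 44.4720)

Answer: (25.5280, 44.4720)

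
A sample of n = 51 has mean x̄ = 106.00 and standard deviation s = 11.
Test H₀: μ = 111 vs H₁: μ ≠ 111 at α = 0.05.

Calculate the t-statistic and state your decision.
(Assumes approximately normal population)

df = n - 1 = 50
SE = s/√n = 11/√51 = 1.5403
t = (x̄ - μ₀)/SE = (106.00 - 111)/1.5403 = -3.2461
Critical value: t_{0.025,50} = ±2.009
p-value ≈ 0.0021
Decision: reject H₀

Answer: t = -3.2461, reject H₀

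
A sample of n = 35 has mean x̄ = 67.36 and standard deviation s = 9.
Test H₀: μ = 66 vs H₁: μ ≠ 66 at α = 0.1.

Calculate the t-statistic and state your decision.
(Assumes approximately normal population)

df = n - 1 = 34
SE = s/√n = 9/√35 = 1.5213
t = (x̄ - μ₀)/SE = (67.36 - 66)/1.5213 = 0.8940
Critical value: t_{0.05,34} = ±1.691
p-value ≈ 0.3776
Decision: fail to reject H₀

Answer: t = 0.8940, fail to reject H₀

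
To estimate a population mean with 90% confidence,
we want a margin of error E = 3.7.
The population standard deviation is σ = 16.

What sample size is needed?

Answer: n = 51

Derivation:
z_0.05 = 1.645
n = (z×σ/E)² = (1.645×16/3.7)²
n = 50.6021
Round up: n = 51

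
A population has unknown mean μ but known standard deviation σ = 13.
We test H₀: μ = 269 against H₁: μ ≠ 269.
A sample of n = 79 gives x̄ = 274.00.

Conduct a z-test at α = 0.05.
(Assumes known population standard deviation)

Answer: z = 3.4186, reject H₀

Derivation:
Standard error: SE = σ/√n = 13/√79 = 1.4626
z-statistic: z = (x̄ - μ₀)/SE = (274.00 - 269)/1.4626 = 3.4186
Critical value: ±1.960
p-value = 0.0006
Decision: reject H₀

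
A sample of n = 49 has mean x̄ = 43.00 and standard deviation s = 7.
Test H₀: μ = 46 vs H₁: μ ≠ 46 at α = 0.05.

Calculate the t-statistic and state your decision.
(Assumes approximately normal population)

df = n - 1 = 48
SE = s/√n = 7/√49 = 1.0000
t = (x̄ - μ₀)/SE = (43.00 - 46)/1.0000 = -3.0000
Critical value: t_{0.025,48} = ±2.011
p-value ≈ 0.0043
Decision: reject H₀

Answer: t = -3.0000, reject H₀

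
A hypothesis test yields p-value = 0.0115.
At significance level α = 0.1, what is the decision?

Compare p-value to α:
0.0115 < 0.1
Decision: reject H₀

Answer: reject H₀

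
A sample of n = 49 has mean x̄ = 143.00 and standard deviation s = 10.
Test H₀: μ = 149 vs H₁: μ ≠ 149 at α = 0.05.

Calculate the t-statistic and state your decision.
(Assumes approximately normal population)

Answer: t = -4.1999, reject H₀

Derivation:
df = n - 1 = 48
SE = s/√n = 10/√49 = 1.4286
t = (x̄ - μ₀)/SE = (143.00 - 149)/1.4286 = -4.1999
Critical value: t_{0.025,48} = ±2.011
p-value ≈ 0.0001
Decision: reject H₀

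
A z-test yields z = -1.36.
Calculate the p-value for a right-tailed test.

Answer: p-value ≈ 0.9131

Derivation:
For z = -1.36:
p = P(Z > -1.36) = 1 - Φ(-1.36) = 0.9131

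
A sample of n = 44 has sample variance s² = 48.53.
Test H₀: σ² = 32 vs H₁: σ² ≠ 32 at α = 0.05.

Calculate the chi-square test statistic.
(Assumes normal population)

df = n - 1 = 43
χ² = (n-1)s²/σ₀² = 43×48.53/32 = 65.2122
Critical values: χ²_{0.975,43} = 26.785, χ²_{0.025,43} = 62.990
Rejection region: χ² < 26.785 or χ² > 62.990
Decision: reject H₀

Answer: χ² = 65.2122, reject H₀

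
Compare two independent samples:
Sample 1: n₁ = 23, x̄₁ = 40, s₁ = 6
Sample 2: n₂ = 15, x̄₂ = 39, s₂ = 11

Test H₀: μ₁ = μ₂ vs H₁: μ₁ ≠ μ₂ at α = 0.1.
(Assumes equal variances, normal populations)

Pooled variance: s²_p = [22×6² + 14×11²]/(36) = 69.0556
s_p = 8.3100
SE = s_p×√(1/n₁ + 1/n₂) = 8.3100×√(1/23 + 1/15) = 2.7579
t = (x̄₁ - x̄₂)/SE = (40 - 39)/2.7579 = 0.3626
df = 36, t-critical = ±1.688
Decision: fail to reject H₀

Answer: t = 0.3626, fail to reject H₀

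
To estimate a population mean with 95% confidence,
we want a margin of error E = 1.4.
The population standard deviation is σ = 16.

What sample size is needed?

Answer: n = 502

Derivation:
z_0.025 = 1.960
n = (z×σ/E)² = (1.960×16/1.4)²
n = 501.7600
Round up: n = 502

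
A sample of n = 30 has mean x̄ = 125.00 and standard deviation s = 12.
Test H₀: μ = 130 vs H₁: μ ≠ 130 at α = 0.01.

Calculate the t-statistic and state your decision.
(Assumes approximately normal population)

df = n - 1 = 29
SE = s/√n = 12/√30 = 2.1909
t = (x̄ - μ₀)/SE = (125.00 - 130)/2.1909 = -2.2822
Critical value: t_{0.005,29} = ±2.756
p-value ≈ 0.0300
Decision: fail to reject H₀

Answer: t = -2.2822, fail to reject H₀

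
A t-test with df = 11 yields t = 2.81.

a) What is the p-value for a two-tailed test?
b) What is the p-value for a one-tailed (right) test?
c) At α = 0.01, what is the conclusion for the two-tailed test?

Using t-distribution with df = 11:
a) Two-tailed: p = 2×P(T > 2.81) = 0.0170
b) One-tailed: p = P(T > 2.81) = 0.0085
c) 0.0170 ≥ 0.01, fail to reject H₀

Answer: a) 0.0170, b) 0.0085, c) fail to reject H₀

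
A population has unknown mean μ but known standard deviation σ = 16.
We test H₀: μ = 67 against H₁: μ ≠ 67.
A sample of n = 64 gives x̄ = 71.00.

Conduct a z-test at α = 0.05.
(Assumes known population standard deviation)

Standard error: SE = σ/√n = 16/√64 = 2.0000
z-statistic: z = (x̄ - μ₀)/SE = (71.00 - 67)/2.0000 = 2.0000
Critical value: ±1.960
p-value = 0.0455
Decision: reject H₀

Answer: z = 2.0000, reject H₀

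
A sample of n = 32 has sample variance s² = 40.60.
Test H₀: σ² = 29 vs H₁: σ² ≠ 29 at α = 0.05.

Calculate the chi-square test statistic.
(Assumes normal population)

df = n - 1 = 31
χ² = (n-1)s²/σ₀² = 31×40.60/29 = 43.4000
Critical values: χ²_{0.975,31} = 17.539, χ²_{0.025,31} = 48.232
Rejection region: χ² < 17.539 or χ² > 48.232
Decision: fail to reject H₀

Answer: χ² = 43.4000, fail to reject H₀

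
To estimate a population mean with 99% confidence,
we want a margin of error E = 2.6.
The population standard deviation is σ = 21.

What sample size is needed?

Answer: n = 433

Derivation:
z_0.005 = 2.576
n = (z×σ/E)² = (2.576×21/2.6)²
n = 432.8960
Round up: n = 433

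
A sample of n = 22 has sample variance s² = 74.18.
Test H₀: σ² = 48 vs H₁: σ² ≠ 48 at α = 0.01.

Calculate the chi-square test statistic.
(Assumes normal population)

df = n - 1 = 21
χ² = (n-1)s²/σ₀² = 21×74.18/48 = 32.4538
Critical values: χ²_{0.995,21} = 8.034, χ²_{0.005,21} = 41.401
Rejection region: χ² < 8.034 or χ² > 41.401
Decision: fail to reject H₀

Answer: χ² = 32.4538, fail to reject H₀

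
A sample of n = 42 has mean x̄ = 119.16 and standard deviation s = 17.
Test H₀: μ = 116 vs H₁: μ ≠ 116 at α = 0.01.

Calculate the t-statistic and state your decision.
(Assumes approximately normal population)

Answer: t = 1.2046, fail to reject H₀

Derivation:
df = n - 1 = 41
SE = s/√n = 17/√42 = 2.6232
t = (x̄ - μ₀)/SE = (119.16 - 116)/2.6232 = 1.2046
Critical value: t_{0.005,41} = ±2.701
p-value ≈ 0.2353
Decision: fail to reject H₀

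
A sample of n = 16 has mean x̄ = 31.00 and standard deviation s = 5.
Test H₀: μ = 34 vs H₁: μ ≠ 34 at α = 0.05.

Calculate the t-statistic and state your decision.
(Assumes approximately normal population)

Answer: t = -2.4000, reject H₀

Derivation:
df = n - 1 = 15
SE = s/√n = 5/√16 = 1.2500
t = (x̄ - μ₀)/SE = (31.00 - 34)/1.2500 = -2.4000
Critical value: t_{0.025,15} = ±2.131
p-value ≈ 0.0298
Decision: reject H₀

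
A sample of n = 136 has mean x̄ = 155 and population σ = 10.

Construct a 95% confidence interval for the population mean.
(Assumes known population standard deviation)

Confidence level: 95%, α = 0.05
z_0.025 = 1.960
SE = σ/√n = 10/√136 = 0.8575
Margin of error = 1.960 × 0.8575 = 1.6807
CI: x̄ ± margin = 155 ± 1.6807
CI: (153.3193, 156.6807)

Answer: (153.3193, 156.6807)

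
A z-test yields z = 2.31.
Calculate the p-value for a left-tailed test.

Answer: p-value ≈ 0.9896

Derivation:
For z = 2.31:
p = P(Z < 2.31) = Φ(2.31) = 0.9896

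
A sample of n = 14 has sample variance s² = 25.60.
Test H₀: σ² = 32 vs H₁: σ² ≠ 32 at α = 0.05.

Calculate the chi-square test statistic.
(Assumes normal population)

Answer: χ² = 10.4000, fail to reject H₀

Derivation:
df = n - 1 = 13
χ² = (n-1)s²/σ₀² = 13×25.60/32 = 10.4000
Critical values: χ²_{0.975,13} = 5.009, χ²_{0.025,13} = 24.736
Rejection region: χ² < 5.009 or χ² > 24.736
Decision: fail to reject H₀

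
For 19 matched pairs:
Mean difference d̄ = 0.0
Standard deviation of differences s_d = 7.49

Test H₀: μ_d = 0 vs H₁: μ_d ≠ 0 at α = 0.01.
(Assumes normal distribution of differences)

df = n - 1 = 18
SE = s_d/√n = 7.49/√19 = 1.7183
t = d̄/SE = 0.0/1.7183 = 0.0000
Critical value: t_{0.005,18} = ±2.878
p-value ≈ 1.0000
Decision: fail to reject H₀

Answer: t = 0.0000, fail to reject H₀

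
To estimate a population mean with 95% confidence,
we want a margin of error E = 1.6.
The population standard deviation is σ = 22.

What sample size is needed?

Answer: n = 727

Derivation:
z_0.025 = 1.960
n = (z×σ/E)² = (1.960×22/1.6)²
n = 726.3025
Round up: n = 727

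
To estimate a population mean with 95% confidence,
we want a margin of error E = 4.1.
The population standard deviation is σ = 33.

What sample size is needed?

z_0.025 = 1.960
n = (z×σ/E)² = (1.960×33/4.1)²
n = 248.8699
Round up: n = 249

Answer: n = 249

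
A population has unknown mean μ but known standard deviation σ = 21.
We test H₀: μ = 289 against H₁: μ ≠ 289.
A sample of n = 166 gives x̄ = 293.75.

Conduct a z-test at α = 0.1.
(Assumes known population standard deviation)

Standard error: SE = σ/√n = 21/√166 = 1.6299
z-statistic: z = (x̄ - μ₀)/SE = (293.75 - 289)/1.6299 = 2.9143
Critical value: ±1.645
p-value = 0.0036
Decision: reject H₀

Answer: z = 2.9143, reject H₀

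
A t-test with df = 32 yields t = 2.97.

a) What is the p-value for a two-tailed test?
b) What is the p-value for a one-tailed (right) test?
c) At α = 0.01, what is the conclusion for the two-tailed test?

Using t-distribution with df = 32:
a) Two-tailed: p = 2×P(T > 2.97) = 0.0056
b) One-tailed: p = P(T > 2.97) = 0.0028
c) 0.0056 < 0.01, reject H₀

Answer: a) 0.0056, b) 0.0028, c) reject H₀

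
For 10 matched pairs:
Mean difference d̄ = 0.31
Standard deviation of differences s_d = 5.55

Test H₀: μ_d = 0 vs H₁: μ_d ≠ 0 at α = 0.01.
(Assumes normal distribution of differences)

df = n - 1 = 9
SE = s_d/√n = 5.55/√10 = 1.7551
t = d̄/SE = 0.31/1.7551 = 0.1766
Critical value: t_{0.005,9} = ±3.250
p-value ≈ 0.8637
Decision: fail to reject H₀

Answer: t = 0.1766, fail to reject H₀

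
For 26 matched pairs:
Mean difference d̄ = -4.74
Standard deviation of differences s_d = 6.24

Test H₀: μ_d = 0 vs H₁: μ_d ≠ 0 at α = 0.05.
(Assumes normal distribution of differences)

df = n - 1 = 25
SE = s_d/√n = 6.24/√26 = 1.2238
t = d̄/SE = -4.74/1.2238 = -3.8732
Critical value: t_{0.025,25} = ±2.060
p-value ≈ 0.0007
Decision: reject H₀

Answer: t = -3.8732, reject H₀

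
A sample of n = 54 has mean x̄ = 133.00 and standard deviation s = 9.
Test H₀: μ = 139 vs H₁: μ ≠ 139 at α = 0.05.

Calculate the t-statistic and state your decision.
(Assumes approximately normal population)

df = n - 1 = 53
SE = s/√n = 9/√54 = 1.2247
t = (x̄ - μ₀)/SE = (133.00 - 139)/1.2247 = -4.8992
Critical value: t_{0.025,53} = ±2.006
p-value < 0.0001
Decision: reject H₀

Answer: t = -4.8992, reject H₀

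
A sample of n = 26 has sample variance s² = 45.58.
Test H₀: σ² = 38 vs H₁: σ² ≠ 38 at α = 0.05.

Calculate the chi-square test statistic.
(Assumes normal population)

Answer: χ² = 29.9868, fail to reject H₀

Derivation:
df = n - 1 = 25
χ² = (n-1)s²/σ₀² = 25×45.58/38 = 29.9868
Critical values: χ²_{0.975,25} = 13.120, χ²_{0.025,25} = 40.646
Rejection region: χ² < 13.120 or χ² > 40.646
Decision: fail to reject H₀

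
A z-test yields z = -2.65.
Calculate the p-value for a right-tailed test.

Answer: p-value ≈ 0.9960

Derivation:
For z = -2.65:
p = P(Z > -2.65) = 1 - Φ(-2.65) = 0.9960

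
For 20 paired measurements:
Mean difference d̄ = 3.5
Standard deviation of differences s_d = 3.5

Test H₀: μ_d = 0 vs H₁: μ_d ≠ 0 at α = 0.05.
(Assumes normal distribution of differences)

df = n - 1 = 19
SE = s_d/√n = 3.5/√20 = 0.7826
t = d̄/SE = 3.5/0.7826 = 4.4723
Critical value: t_{0.025,19} = ±2.093
p-value ≈ 0.0003
Decision: reject H₀

Answer: t = 4.4723, reject H₀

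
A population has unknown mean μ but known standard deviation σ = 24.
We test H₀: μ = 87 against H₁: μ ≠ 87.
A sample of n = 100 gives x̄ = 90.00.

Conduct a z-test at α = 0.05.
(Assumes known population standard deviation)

Answer: z = 1.2500, fail to reject H₀

Derivation:
Standard error: SE = σ/√n = 24/√100 = 2.4000
z-statistic: z = (x̄ - μ₀)/SE = (90.00 - 87)/2.4000 = 1.2500
Critical value: ±1.960
p-value = 0.2113
Decision: fail to reject H₀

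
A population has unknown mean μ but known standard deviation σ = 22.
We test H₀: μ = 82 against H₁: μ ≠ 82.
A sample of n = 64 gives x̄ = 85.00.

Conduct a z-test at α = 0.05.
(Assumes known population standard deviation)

Answer: z = 1.0909, fail to reject H₀

Derivation:
Standard error: SE = σ/√n = 22/√64 = 2.7500
z-statistic: z = (x̄ - μ₀)/SE = (85.00 - 82)/2.7500 = 1.0909
Critical value: ±1.960
p-value = 0.2753
Decision: fail to reject H₀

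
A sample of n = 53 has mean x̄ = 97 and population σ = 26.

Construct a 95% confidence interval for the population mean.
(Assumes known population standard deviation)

Confidence level: 95%, α = 0.05
z_0.025 = 1.960
SE = σ/√n = 26/√53 = 3.5714
Margin of error = 1.960 × 3.5714 = 6.9999
CI: x̄ ± margin = 97 ± 6.9999
CI: (90.0001, 103.9999)

Answer: (90.0001, 103.9999)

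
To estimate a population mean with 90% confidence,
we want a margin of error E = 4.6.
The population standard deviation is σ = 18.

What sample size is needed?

Answer: n = 42

Derivation:
z_0.05 = 1.645
n = (z×σ/E)² = (1.645×18/4.6)²
n = 41.4344
Round up: n = 42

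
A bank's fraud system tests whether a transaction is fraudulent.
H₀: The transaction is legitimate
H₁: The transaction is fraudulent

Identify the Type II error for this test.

Type I error: rejecting H₀ when it is actually true (false positive).
Type II error: failing to reject H₀ when H₁ is actually true (false negative).

Answer: Allowing a fraudulent transaction to go through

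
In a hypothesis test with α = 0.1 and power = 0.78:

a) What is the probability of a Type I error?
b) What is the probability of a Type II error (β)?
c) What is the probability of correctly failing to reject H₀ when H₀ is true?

Answer: a) 0.1, b) 0.22, c) 0.9

Derivation:
a) Type I error probability = α = 0.1
b) Power = P(reject H₀ | H₁ true) = 1 - β = 0.78, so Type II error probability = β = 1 - Power = 0.22
c) P(fail to reject H₀ | H₀ true) = 1 - α = 0.9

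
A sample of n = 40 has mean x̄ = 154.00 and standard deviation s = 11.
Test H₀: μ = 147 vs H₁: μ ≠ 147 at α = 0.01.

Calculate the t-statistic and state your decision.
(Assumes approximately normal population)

Answer: t = 4.0246, reject H₀

Derivation:
df = n - 1 = 39
SE = s/√n = 11/√40 = 1.7393
t = (x̄ - μ₀)/SE = (154.00 - 147)/1.7393 = 4.0246
Critical value: t_{0.005,39} = ±2.708
p-value ≈ 0.0003
Decision: reject H₀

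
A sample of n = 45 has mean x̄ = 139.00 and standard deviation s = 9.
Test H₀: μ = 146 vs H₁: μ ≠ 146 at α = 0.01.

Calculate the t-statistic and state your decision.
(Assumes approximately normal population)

Answer: t = -5.2177, reject H₀

Derivation:
df = n - 1 = 44
SE = s/√n = 9/√45 = 1.3416
t = (x̄ - μ₀)/SE = (139.00 - 146)/1.3416 = -5.2177
Critical value: t_{0.005,44} = ±2.692
p-value < 0.0001
Decision: reject H₀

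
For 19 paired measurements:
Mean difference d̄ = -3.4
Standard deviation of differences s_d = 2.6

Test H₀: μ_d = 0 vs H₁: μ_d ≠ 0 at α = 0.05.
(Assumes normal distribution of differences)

Answer: t = -5.6999, reject H₀

Derivation:
df = n - 1 = 18
SE = s_d/√n = 2.6/√19 = 0.5965
t = d̄/SE = -3.4/0.5965 = -5.6999
Critical value: t_{0.025,18} = ±2.101
p-value < 0.0001
Decision: reject H₀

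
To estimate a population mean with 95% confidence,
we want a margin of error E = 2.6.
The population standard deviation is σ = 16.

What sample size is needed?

z_0.025 = 1.960
n = (z×σ/E)² = (1.960×16/2.6)²
n = 145.4807
Round up: n = 146

Answer: n = 146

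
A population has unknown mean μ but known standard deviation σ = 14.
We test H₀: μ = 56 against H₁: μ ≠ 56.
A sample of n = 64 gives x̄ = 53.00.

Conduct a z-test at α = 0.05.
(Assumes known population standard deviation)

Answer: z = -1.7143, fail to reject H₀

Derivation:
Standard error: SE = σ/√n = 14/√64 = 1.7500
z-statistic: z = (x̄ - μ₀)/SE = (53.00 - 56)/1.7500 = -1.7143
Critical value: ±1.960
p-value = 0.0865
Decision: fail to reject H₀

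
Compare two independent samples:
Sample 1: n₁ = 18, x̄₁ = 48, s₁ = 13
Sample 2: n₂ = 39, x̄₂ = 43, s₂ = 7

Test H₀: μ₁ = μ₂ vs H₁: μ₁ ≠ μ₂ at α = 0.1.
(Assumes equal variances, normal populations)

Pooled variance: s²_p = [17×13² + 38×7²]/(55) = 86.0909
s_p = 9.2785
SE = s_p×√(1/n₁ + 1/n₂) = 9.2785×√(1/18 + 1/39) = 2.6439
t = (x̄₁ - x̄₂)/SE = (48 - 43)/2.6439 = 1.8911
df = 55, t-critical = ±1.673
Decision: reject H₀

Answer: t = 1.8911, reject H₀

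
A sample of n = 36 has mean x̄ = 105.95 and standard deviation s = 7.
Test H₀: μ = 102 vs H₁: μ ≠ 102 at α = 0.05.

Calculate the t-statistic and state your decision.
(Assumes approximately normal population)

df = n - 1 = 35
SE = s/√n = 7/√36 = 1.1667
t = (x̄ - μ₀)/SE = (105.95 - 102)/1.1667 = 3.3856
Critical value: t_{0.025,35} = ±2.030
p-value ≈ 0.0018
Decision: reject H₀

Answer: t = 3.3856, reject H₀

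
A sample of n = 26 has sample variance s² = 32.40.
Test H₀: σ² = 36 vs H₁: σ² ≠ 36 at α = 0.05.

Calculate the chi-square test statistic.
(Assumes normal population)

df = n - 1 = 25
χ² = (n-1)s²/σ₀² = 25×32.40/36 = 22.5000
Critical values: χ²_{0.975,25} = 13.120, χ²_{0.025,25} = 40.646
Rejection region: χ² < 13.120 or χ² > 40.646
Decision: fail to reject H₀

Answer: χ² = 22.5000, fail to reject H₀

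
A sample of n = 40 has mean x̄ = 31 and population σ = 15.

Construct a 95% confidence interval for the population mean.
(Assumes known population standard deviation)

Answer: (26.3515, 35.6485)

Derivation:
Confidence level: 95%, α = 0.05
z_0.025 = 1.960
SE = σ/√n = 15/√40 = 2.3717
Margin of error = 1.960 × 2.3717 = 4.6485
CI: x̄ ± margin = 31 ± 4.6485
CI: (26.3515, 35.6485)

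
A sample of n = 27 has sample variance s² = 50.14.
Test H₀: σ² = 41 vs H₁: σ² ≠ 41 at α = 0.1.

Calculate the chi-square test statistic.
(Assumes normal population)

Answer: χ² = 31.7961, fail to reject H₀

Derivation:
df = n - 1 = 26
χ² = (n-1)s²/σ₀² = 26×50.14/41 = 31.7961
Critical values: χ²_{0.95,26} = 15.379, χ²_{0.05,26} = 38.885
Rejection region: χ² < 15.379 or χ² > 38.885
Decision: fail to reject H₀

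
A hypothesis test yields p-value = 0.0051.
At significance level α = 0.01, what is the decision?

Answer: reject H₀

Derivation:
Compare p-value to α:
0.0051 < 0.01
Decision: reject H₀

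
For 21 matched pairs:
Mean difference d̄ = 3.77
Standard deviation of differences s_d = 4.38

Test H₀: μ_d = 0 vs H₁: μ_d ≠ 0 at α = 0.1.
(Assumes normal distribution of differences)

Answer: t = 3.9443, reject H₀

Derivation:
df = n - 1 = 20
SE = s_d/√n = 4.38/√21 = 0.9558
t = d̄/SE = 3.77/0.9558 = 3.9443
Critical value: t_{0.05,20} = ±1.725
p-value ≈ 0.0008
Decision: reject H₀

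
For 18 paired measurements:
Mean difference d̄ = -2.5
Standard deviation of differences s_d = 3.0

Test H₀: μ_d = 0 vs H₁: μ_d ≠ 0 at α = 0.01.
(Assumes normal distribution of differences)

df = n - 1 = 17
SE = s_d/√n = 3.0/√18 = 0.7071
t = d̄/SE = -2.5/0.7071 = -3.5356
Critical value: t_{0.005,17} = ±2.898
p-value ≈ 0.0025
Decision: reject H₀

Answer: t = -3.5356, reject H₀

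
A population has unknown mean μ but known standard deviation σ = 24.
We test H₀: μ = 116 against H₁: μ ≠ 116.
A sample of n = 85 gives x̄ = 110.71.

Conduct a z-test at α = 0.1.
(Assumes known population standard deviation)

Answer: z = -2.0321, reject H₀

Derivation:
Standard error: SE = σ/√n = 24/√85 = 2.6032
z-statistic: z = (x̄ - μ₀)/SE = (110.71 - 116)/2.6032 = -2.0321
Critical value: ±1.645
p-value = 0.0421
Decision: reject H₀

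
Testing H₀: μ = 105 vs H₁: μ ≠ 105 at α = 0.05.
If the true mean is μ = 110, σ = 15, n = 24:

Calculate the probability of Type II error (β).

SE = σ/√n = 15/√24 = 3.0619
Critical values: μ₀ ± z_0.025×SE = 105 ± 1.960×3.0619
Acceptance region: (98.9987, 111.0013)
Under H₁ (μ = 110): z_high = (111.0013 - 110)/3.0619 = 0.3270, z_low = (98.9987 - 110)/3.0619 = -3.5930
β = P(not reject | H₁) = Φ(0.3270) - Φ(-3.5930) ≈ 0.6280

Answer: β ≈ 0.6280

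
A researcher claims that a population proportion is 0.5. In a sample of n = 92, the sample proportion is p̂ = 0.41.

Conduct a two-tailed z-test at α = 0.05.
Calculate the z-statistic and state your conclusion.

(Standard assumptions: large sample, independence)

Answer: z = -1.7265, fail to reject H₀

Derivation:
H₀: p = 0.5, H₁: p ≠ 0.5
Standard error: SE = √(p₀(1-p₀)/n) = √(0.5×0.5/92) = 0.052129
z-statistic: z = (p̂ - p₀)/SE = (0.41 - 0.5)/0.052129 = -1.7265
Critical value: z_0.025 = ±1.960
p-value = 0.0843
Decision: fail to reject H₀ at α = 0.05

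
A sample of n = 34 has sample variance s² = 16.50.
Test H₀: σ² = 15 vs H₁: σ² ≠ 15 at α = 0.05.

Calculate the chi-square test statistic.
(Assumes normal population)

df = n - 1 = 33
χ² = (n-1)s²/σ₀² = 33×16.50/15 = 36.3000
Critical values: χ²_{0.975,33} = 19.047, χ²_{0.025,33} = 50.725
Rejection region: χ² < 19.047 or χ² > 50.725
Decision: fail to reject H₀

Answer: χ² = 36.3000, fail to reject H₀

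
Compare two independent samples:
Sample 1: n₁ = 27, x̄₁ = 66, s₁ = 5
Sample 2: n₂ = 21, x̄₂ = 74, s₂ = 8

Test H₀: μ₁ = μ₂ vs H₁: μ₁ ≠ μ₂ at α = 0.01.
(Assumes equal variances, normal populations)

Answer: t = -4.2449, reject H₀

Derivation:
Pooled variance: s²_p = [26×5² + 20×8²]/(46) = 41.9565
s_p = 6.4774
SE = s_p×√(1/n₁ + 1/n₂) = 6.4774×√(1/27 + 1/21) = 1.8846
t = (x̄₁ - x̄₂)/SE = (66 - 74)/1.8846 = -4.2449
df = 46, t-critical = ±2.687
Decision: reject H₀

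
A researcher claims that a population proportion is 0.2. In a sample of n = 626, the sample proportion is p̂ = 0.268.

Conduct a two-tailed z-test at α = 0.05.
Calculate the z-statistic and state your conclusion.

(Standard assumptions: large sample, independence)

Answer: z = 4.2535, reject H₀

Derivation:
H₀: p = 0.2, H₁: p ≠ 0.2
Standard error: SE = √(p₀(1-p₀)/n) = √(0.2×0.8/626) = 0.015987
z-statistic: z = (p̂ - p₀)/SE = (0.268 - 0.2)/0.015987 = 4.2535
Critical value: z_0.025 = ±1.960
p-value < 0.0001
Decision: reject H₀ at α = 0.05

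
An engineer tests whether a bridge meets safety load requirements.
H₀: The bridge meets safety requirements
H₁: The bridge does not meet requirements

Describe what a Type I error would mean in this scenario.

Type I error (α): Rejecting H₀ when H₀ is true
Type II error (β): Failing to reject H₀ when H₁ is true

Answer: Unnecessarily closing a safe bridge for repairs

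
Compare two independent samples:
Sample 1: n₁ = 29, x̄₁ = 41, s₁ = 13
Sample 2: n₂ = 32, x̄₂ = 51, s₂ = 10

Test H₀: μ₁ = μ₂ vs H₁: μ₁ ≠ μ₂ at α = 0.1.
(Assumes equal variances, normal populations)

Answer: t = -3.3854, reject H₀

Derivation:
Pooled variance: s²_p = [28×13² + 31×10²]/(59) = 132.7458
s_p = 11.5215
SE = s_p×√(1/n₁ + 1/n₂) = 11.5215×√(1/29 + 1/32) = 2.9539
t = (x̄₁ - x̄₂)/SE = (41 - 51)/2.9539 = -3.3854
df = 59, t-critical = ±1.671
Decision: reject H₀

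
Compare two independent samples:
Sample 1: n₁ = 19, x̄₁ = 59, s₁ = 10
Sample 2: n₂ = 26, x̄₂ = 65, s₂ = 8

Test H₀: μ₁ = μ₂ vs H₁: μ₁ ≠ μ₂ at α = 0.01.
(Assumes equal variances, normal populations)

Answer: t = -2.2356, fail to reject H₀

Derivation:
Pooled variance: s²_p = [18×10² + 25×8²]/(43) = 79.0698
s_p = 8.8921
SE = s_p×√(1/n₁ + 1/n₂) = 8.8921×√(1/19 + 1/26) = 2.6838
t = (x̄₁ - x̄₂)/SE = (59 - 65)/2.6838 = -2.2356
df = 43, t-critical = ±2.695
Decision: fail to reject H₀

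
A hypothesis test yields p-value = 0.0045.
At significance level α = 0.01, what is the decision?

Compare p-value to α:
0.0045 < 0.01
Decision: reject H₀

Answer: reject H₀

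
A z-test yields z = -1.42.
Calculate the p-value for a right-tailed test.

Answer: p-value ≈ 0.9222

Derivation:
For z = -1.42:
p = P(Z > -1.42) = 1 - Φ(-1.42) = 0.9222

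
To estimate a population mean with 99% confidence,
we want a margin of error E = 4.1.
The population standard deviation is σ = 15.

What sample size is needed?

z_0.005 = 2.576
n = (z×σ/E)² = (2.576×15/4.1)²
n = 88.8191
Round up: n = 89

Answer: n = 89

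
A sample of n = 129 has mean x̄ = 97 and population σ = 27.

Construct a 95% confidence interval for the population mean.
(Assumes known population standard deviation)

Confidence level: 95%, α = 0.05
z_0.025 = 1.960
SE = σ/√n = 27/√129 = 2.3772
Margin of error = 1.960 × 2.3772 = 4.6593
CI: x̄ ± margin = 97 ± 4.6593
CI: (92.3407, 101.6593)

Answer: (92.3407, 101.6593)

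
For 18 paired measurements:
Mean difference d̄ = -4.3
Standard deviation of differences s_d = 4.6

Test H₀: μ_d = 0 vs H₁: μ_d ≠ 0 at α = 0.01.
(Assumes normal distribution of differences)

df = n - 1 = 17
SE = s_d/√n = 4.6/√18 = 1.0842
t = d̄/SE = -4.3/1.0842 = -3.9661
Critical value: t_{0.005,17} = ±2.898
p-value ≈ 0.0010
Decision: reject H₀

Answer: t = -3.9661, reject H₀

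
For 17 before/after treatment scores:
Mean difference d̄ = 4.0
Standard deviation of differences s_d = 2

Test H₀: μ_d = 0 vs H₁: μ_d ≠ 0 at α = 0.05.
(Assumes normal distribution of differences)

df = n - 1 = 16
SE = s_d/√n = 2/√17 = 0.4851
t = d̄/SE = 4.0/0.4851 = 8.2457
Critical value: t_{0.025,16} = ±2.120
p-value < 0.0001
Decision: reject H₀

Answer: t = 8.2457, reject H₀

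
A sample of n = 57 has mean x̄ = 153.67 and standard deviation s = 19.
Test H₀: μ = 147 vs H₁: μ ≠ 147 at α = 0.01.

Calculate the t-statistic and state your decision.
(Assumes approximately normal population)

Answer: t = 2.6504, fail to reject H₀

Derivation:
df = n - 1 = 56
SE = s/√n = 19/√57 = 2.5166
t = (x̄ - μ₀)/SE = (153.67 - 147)/2.5166 = 2.6504
Critical value: t_{0.005,56} = ±2.667
p-value ≈ 0.0104
Decision: fail to reject H₀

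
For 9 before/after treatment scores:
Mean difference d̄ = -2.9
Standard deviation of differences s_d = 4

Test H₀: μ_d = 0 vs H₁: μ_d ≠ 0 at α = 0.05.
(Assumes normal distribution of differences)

Answer: t = -2.1751, fail to reject H₀

Derivation:
df = n - 1 = 8
SE = s_d/√n = 4/√9 = 1.3333
t = d̄/SE = -2.9/1.3333 = -2.1751
Critical value: t_{0.025,8} = ±2.306
p-value ≈ 0.0613
Decision: fail to reject H₀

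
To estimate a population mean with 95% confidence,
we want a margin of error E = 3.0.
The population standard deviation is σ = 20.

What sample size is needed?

Answer: n = 171

Derivation:
z_0.025 = 1.960
n = (z×σ/E)² = (1.960×20/3.0)²
n = 170.7378
Round up: n = 171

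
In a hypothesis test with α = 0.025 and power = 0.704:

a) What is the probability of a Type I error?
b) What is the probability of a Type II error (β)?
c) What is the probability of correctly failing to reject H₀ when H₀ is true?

a) Type I error probability = α = 0.025
b) Power = P(reject H₀ | H₁ true) = 1 - β = 0.704, so Type II error probability = β = 1 - Power = 0.296
c) P(fail to reject H₀ | H₀ true) = 1 - α = 0.975

Answer: a) 0.025, b) 0.296, c) 0.975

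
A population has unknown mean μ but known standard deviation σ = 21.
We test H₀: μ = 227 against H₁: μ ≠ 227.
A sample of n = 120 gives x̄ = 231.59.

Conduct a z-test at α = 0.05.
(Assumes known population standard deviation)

Answer: z = 2.3944, reject H₀

Derivation:
Standard error: SE = σ/√n = 21/√120 = 1.9170
z-statistic: z = (x̄ - μ₀)/SE = (231.59 - 227)/1.9170 = 2.3944
Critical value: ±1.960
p-value = 0.0166
Decision: reject H₀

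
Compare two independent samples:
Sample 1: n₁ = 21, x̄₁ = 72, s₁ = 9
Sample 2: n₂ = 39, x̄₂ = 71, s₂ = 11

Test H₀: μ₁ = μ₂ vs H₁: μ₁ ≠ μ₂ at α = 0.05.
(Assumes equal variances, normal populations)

Pooled variance: s²_p = [20×9² + 38×11²]/(58) = 107.2069
s_p = 10.3541
SE = s_p×√(1/n₁ + 1/n₂) = 10.3541×√(1/21 + 1/39) = 2.8025
t = (x̄₁ - x̄₂)/SE = (72 - 71)/2.8025 = 0.3568
df = 58, t-critical = ±2.002
Decision: fail to reject H₀

Answer: t = 0.3568, fail to reject H₀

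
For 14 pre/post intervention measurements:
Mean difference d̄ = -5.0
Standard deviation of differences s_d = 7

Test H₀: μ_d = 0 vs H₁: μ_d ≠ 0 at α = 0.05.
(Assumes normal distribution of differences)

Answer: t = -2.6727, reject H₀

Derivation:
df = n - 1 = 13
SE = s_d/√n = 7/√14 = 1.8708
t = d̄/SE = -5.0/1.8708 = -2.6727
Critical value: t_{0.025,13} = ±2.160
p-value ≈ 0.0192
Decision: reject H₀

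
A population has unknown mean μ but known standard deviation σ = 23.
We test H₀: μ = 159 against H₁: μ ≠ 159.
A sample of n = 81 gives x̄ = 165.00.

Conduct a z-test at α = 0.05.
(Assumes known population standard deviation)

Standard error: SE = σ/√n = 23/√81 = 2.5556
z-statistic: z = (x̄ - μ₀)/SE = (165.00 - 159)/2.5556 = 2.3478
Critical value: ±1.960
p-value = 0.0189
Decision: reject H₀

Answer: z = 2.3478, reject H₀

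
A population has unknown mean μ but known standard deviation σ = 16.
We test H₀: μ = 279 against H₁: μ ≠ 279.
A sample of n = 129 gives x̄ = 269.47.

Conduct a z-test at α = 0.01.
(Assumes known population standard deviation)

Standard error: SE = σ/√n = 16/√129 = 1.4087
z-statistic: z = (x̄ - μ₀)/SE = (269.47 - 279)/1.4087 = -6.7651
Critical value: ±2.576
p-value < 0.0001
Decision: reject H₀

Answer: z = -6.7651, reject H₀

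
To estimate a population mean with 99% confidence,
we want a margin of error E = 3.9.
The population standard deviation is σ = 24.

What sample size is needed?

Answer: n = 252

Derivation:
z_0.005 = 2.576
n = (z×σ/E)² = (2.576×24/3.9)²
n = 251.2957
Round up: n = 252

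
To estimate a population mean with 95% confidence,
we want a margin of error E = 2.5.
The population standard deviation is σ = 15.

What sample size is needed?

z_0.025 = 1.960
n = (z×σ/E)² = (1.960×15/2.5)²
n = 138.2976
Round up: n = 139

Answer: n = 139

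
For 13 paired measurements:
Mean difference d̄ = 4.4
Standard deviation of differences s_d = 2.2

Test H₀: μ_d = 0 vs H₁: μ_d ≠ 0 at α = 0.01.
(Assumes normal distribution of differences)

Answer: t = 7.2108, reject H₀

Derivation:
df = n - 1 = 12
SE = s_d/√n = 2.2/√13 = 0.6102
t = d̄/SE = 4.4/0.6102 = 7.2108
Critical value: t_{0.005,12} = ±3.055
p-value < 0.0001
Decision: reject H₀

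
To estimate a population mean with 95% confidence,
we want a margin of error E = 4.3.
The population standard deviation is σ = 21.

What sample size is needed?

z_0.025 = 1.960
n = (z×σ/E)² = (1.960×21/4.3)²
n = 91.6250
Round up: n = 92

Answer: n = 92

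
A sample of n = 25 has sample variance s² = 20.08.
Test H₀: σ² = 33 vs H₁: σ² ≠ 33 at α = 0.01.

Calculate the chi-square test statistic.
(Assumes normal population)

Answer: χ² = 14.6036, fail to reject H₀

Derivation:
df = n - 1 = 24
χ² = (n-1)s²/σ₀² = 24×20.08/33 = 14.6036
Critical values: χ²_{0.995,24} = 9.886, χ²_{0.005,24} = 45.559
Rejection region: χ² < 9.886 or χ² > 45.559
Decision: fail to reject H₀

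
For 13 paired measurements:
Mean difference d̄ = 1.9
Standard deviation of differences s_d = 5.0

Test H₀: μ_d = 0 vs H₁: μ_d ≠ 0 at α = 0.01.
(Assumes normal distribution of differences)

Answer: t = 1.3701, fail to reject H₀

Derivation:
df = n - 1 = 12
SE = s_d/√n = 5.0/√13 = 1.3868
t = d̄/SE = 1.9/1.3868 = 1.3701
Critical value: t_{0.005,12} = ±3.055
p-value ≈ 0.1957
Decision: fail to reject H₀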